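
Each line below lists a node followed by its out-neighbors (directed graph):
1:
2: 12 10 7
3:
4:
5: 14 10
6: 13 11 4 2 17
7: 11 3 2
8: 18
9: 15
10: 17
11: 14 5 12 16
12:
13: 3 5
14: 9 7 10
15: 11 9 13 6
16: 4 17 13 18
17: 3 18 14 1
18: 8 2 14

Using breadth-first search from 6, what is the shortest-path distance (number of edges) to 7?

2

Level 0: 6
Level 1: 2, 4, 11, 13, 17
Level 2: 1, 3, 5, 7, 10, 12, 14, 16, 18
Level 3: 8, 9
Level 4: 15
7 first appears at level 2.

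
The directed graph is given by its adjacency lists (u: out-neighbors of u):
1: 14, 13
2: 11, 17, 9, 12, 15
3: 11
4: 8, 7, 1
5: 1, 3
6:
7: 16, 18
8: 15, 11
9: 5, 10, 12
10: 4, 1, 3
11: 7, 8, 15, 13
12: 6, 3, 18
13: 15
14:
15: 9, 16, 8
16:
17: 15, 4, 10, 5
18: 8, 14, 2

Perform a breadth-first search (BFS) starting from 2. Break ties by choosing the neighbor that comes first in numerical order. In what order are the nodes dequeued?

2, 9, 11, 12, 15, 17, 5, 10, 7, 8, 13, 3, 6, 18, 16, 4, 1, 14

Visit 2; enqueue 9, 11, 12, 15, 17 → queue [9, 11, 12, 15, 17]
Visit 9; enqueue 5, 10 → queue [11, 12, 15, 17, 5, 10]
Visit 11; enqueue 7, 8, 13 → queue [12, 15, 17, 5, 10, 7, 8, 13]
Visit 12; enqueue 3, 6, 18 → queue [15, 17, 5, 10, 7, 8, 13, 3, 6, 18]
Visit 15; enqueue 16 → queue [17, 5, 10, 7, 8, 13, 3, 6, 18, 16]
Visit 17; enqueue 4 → queue [5, 10, 7, 8, 13, 3, 6, 18, 16, 4]
Visit 5; enqueue 1 → queue [10, 7, 8, 13, 3, 6, 18, 16, 4, 1]
Visit 10 → queue [7, 8, 13, 3, 6, 18, 16, 4, 1]
Visit 7 → queue [8, 13, 3, 6, 18, 16, 4, 1]
Visit 8 → queue [13, 3, 6, 18, 16, 4, 1]
Visit 13 → queue [3, 6, 18, 16, 4, 1]
Visit 3 → queue [6, 18, 16, 4, 1]
Visit 6 → queue [18, 16, 4, 1]
Visit 18; enqueue 14 → queue [16, 4, 1, 14]
Visit 16 → queue [4, 1, 14]
Visit 4 → queue [1, 14]
Visit 1 → queue [14]
Visit 14 → queue []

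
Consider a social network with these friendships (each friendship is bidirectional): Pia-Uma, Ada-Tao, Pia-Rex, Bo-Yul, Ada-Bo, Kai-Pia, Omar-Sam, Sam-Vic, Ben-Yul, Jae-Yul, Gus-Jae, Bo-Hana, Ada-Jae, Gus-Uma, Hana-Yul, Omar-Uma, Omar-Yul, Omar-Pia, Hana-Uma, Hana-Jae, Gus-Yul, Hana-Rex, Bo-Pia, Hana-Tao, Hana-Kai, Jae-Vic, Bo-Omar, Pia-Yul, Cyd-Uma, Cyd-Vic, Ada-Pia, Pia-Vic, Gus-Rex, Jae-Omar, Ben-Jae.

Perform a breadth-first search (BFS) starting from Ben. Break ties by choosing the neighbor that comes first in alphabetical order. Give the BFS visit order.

Ben, Jae, Yul, Ada, Gus, Hana, Omar, Vic, Bo, Pia, Tao, Rex, Uma, Kai, Sam, Cyd

Visit Ben; enqueue Jae, Yul → queue [Jae, Yul]
Visit Jae; enqueue Ada, Gus, Hana, Omar, Vic → queue [Yul, Ada, Gus, Hana, Omar, Vic]
Visit Yul; enqueue Bo, Pia → queue [Ada, Gus, Hana, Omar, Vic, Bo, Pia]
Visit Ada; enqueue Tao → queue [Gus, Hana, Omar, Vic, Bo, Pia, Tao]
Visit Gus; enqueue Rex, Uma → queue [Hana, Omar, Vic, Bo, Pia, Tao, Rex, Uma]
Visit Hana; enqueue Kai → queue [Omar, Vic, Bo, Pia, Tao, Rex, Uma, Kai]
Visit Omar; enqueue Sam → queue [Vic, Bo, Pia, Tao, Rex, Uma, Kai, Sam]
Visit Vic; enqueue Cyd → queue [Bo, Pia, Tao, Rex, Uma, Kai, Sam, Cyd]
Visit Bo → queue [Pia, Tao, Rex, Uma, Kai, Sam, Cyd]
Visit Pia → queue [Tao, Rex, Uma, Kai, Sam, Cyd]
Visit Tao → queue [Rex, Uma, Kai, Sam, Cyd]
Visit Rex → queue [Uma, Kai, Sam, Cyd]
Visit Uma → queue [Kai, Sam, Cyd]
Visit Kai → queue [Sam, Cyd]
Visit Sam → queue [Cyd]
Visit Cyd → queue []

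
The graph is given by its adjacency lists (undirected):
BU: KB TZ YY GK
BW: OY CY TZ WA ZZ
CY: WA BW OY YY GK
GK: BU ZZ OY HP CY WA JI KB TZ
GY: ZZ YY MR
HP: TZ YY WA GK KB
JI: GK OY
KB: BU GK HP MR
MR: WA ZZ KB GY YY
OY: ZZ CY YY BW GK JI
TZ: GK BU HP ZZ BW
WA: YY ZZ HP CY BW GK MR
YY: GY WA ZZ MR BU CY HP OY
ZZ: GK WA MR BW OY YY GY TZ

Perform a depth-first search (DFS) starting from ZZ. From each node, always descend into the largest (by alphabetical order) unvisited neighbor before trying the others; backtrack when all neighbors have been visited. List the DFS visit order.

Visit ZZ
ZZ → YY
YY → WA
WA → MR
MR → KB
KB → HP
HP → TZ
TZ → GK
GK → OY
OY → JI
OY → CY
CY → BW
GK → BU
MR → GY

ZZ, YY, WA, MR, KB, HP, TZ, GK, OY, JI, CY, BW, BU, GY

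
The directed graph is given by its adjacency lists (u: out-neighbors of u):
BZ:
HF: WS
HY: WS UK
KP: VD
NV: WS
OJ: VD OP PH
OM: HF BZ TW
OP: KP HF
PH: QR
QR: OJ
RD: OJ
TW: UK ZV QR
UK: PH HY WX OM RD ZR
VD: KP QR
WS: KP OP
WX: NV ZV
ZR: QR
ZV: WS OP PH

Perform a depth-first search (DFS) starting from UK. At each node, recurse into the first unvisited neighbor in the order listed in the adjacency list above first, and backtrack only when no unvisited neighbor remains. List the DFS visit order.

Visit UK
UK → PH
PH → QR
QR → OJ
OJ → VD
VD → KP
OJ → OP
OP → HF
HF → WS
UK → HY
UK → WX
WX → NV
WX → ZV
UK → OM
OM → BZ
OM → TW
UK → RD
UK → ZR

UK -> PH -> QR -> OJ -> VD -> KP -> OP -> HF -> WS -> HY -> WX -> NV -> ZV -> OM -> BZ -> TW -> RD -> ZR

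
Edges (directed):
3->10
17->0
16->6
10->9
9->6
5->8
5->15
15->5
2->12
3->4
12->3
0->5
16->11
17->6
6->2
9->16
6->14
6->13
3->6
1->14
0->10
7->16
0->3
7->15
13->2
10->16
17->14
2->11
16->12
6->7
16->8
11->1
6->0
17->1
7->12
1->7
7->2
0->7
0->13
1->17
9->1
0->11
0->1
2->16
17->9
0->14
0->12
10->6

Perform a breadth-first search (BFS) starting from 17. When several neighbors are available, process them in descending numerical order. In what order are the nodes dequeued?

Visit 17; enqueue 14, 9, 6, 1, 0 → queue [14, 9, 6, 1, 0]
Visit 14 → queue [9, 6, 1, 0]
Visit 9; enqueue 16 → queue [6, 1, 0, 16]
Visit 6; enqueue 13, 7, 2 → queue [1, 0, 16, 13, 7, 2]
Visit 1 → queue [0, 16, 13, 7, 2]
Visit 0; enqueue 12, 11, 10, 5, 3 → queue [16, 13, 7, 2, 12, 11, 10, 5, 3]
Visit 16; enqueue 8 → queue [13, 7, 2, 12, 11, 10, 5, 3, 8]
Visit 13 → queue [7, 2, 12, 11, 10, 5, 3, 8]
Visit 7; enqueue 15 → queue [2, 12, 11, 10, 5, 3, 8, 15]
Visit 2 → queue [12, 11, 10, 5, 3, 8, 15]
Visit 12 → queue [11, 10, 5, 3, 8, 15]
Visit 11 → queue [10, 5, 3, 8, 15]
Visit 10 → queue [5, 3, 8, 15]
Visit 5 → queue [3, 8, 15]
Visit 3; enqueue 4 → queue [8, 15, 4]
Visit 8 → queue [15, 4]
Visit 15 → queue [4]
Visit 4 → queue []

17 → 14 → 9 → 6 → 1 → 0 → 16 → 13 → 7 → 2 → 12 → 11 → 10 → 5 → 3 → 8 → 15 → 4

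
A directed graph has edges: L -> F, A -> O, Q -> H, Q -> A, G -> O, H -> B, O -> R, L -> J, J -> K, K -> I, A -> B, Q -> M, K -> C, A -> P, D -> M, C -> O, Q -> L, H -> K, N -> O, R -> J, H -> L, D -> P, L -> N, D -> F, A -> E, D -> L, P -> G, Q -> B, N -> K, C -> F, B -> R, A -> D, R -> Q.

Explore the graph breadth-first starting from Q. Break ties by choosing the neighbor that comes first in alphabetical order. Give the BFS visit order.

Visit Q; enqueue A, B, H, L, M → queue [A, B, H, L, M]
Visit A; enqueue D, E, O, P → queue [B, H, L, M, D, E, O, P]
Visit B; enqueue R → queue [H, L, M, D, E, O, P, R]
Visit H; enqueue K → queue [L, M, D, E, O, P, R, K]
Visit L; enqueue F, J, N → queue [M, D, E, O, P, R, K, F, J, N]
Visit M → queue [D, E, O, P, R, K, F, J, N]
Visit D → queue [E, O, P, R, K, F, J, N]
Visit E → queue [O, P, R, K, F, J, N]
Visit O → queue [P, R, K, F, J, N]
Visit P; enqueue G → queue [R, K, F, J, N, G]
Visit R → queue [K, F, J, N, G]
Visit K; enqueue C, I → queue [F, J, N, G, C, I]
Visit F → queue [J, N, G, C, I]
Visit J → queue [N, G, C, I]
Visit N → queue [G, C, I]
Visit G → queue [C, I]
Visit C → queue [I]
Visit I → queue []

Q A B H L M D E O P R K F J N G C I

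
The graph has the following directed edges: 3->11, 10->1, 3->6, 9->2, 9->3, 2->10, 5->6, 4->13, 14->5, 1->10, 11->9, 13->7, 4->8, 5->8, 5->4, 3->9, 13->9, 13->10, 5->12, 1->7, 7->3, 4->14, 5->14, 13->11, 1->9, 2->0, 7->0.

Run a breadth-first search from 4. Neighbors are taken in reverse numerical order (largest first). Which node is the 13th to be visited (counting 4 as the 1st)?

3

Visit 4; enqueue 14, 13, 8 → queue [14, 13, 8]
Visit 14; enqueue 5 → queue [13, 8, 5]
Visit 13; enqueue 11, 10, 9, 7 → queue [8, 5, 11, 10, 9, 7]
Visit 8 → queue [5, 11, 10, 9, 7]
Visit 5; enqueue 12, 6 → queue [11, 10, 9, 7, 12, 6]
Visit 11 → queue [10, 9, 7, 12, 6]
Visit 10; enqueue 1 → queue [9, 7, 12, 6, 1]
Visit 9; enqueue 3, 2 → queue [7, 12, 6, 1, 3, 2]
Visit 7; enqueue 0 → queue [12, 6, 1, 3, 2, 0]
Visit 12 → queue [6, 1, 3, 2, 0]
Visit 6 → queue [1, 3, 2, 0]
Visit 1 → queue [3, 2, 0]
Visit 3 → queue [2, 0]
Visit 2 → queue [0]
Visit 0 → queue []

Visit order: 4, 14, 13, 8, 5, 11, 10, 9, 7, 12, 6, 1, 3, 2, 0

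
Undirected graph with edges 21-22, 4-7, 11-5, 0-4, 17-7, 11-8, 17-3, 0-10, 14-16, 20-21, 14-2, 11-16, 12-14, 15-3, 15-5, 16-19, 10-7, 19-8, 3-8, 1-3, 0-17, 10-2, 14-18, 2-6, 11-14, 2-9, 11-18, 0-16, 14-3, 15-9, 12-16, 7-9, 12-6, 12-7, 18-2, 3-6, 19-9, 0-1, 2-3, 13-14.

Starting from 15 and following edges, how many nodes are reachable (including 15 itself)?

BFS from 15 visits: 15, 9, 5, 3, 19, 7, 2, 11, 17, 14, 8, 6, 1, 16, 12, 10, 4, 18, 0, 13
Reachable nodes: 20 of 23 total.

20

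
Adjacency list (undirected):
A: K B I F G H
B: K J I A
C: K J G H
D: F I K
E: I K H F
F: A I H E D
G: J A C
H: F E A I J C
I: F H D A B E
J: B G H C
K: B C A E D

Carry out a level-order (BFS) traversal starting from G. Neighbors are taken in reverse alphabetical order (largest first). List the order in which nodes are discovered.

G -> J -> C -> A -> H -> B -> K -> I -> F -> E -> D

Visit G; enqueue J, C, A → queue [J, C, A]
Visit J; enqueue H, B → queue [C, A, H, B]
Visit C; enqueue K → queue [A, H, B, K]
Visit A; enqueue I, F → queue [H, B, K, I, F]
Visit H; enqueue E → queue [B, K, I, F, E]
Visit B → queue [K, I, F, E]
Visit K; enqueue D → queue [I, F, E, D]
Visit I → queue [F, E, D]
Visit F → queue [E, D]
Visit E → queue [D]
Visit D → queue []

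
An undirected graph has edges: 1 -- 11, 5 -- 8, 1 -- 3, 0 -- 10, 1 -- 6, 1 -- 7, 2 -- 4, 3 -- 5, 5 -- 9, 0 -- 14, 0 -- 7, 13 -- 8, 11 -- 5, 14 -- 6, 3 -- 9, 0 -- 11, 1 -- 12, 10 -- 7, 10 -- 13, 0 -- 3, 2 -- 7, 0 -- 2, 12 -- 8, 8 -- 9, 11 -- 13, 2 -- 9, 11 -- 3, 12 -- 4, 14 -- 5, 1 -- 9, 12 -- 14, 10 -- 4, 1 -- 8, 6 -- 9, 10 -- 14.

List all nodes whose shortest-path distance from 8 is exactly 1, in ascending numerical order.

1, 5, 9, 12, 13

Level 0: 8
Level 1: 1, 5, 9, 12, 13
Level 2: 2, 3, 4, 6, 7, 10, 11, 14
Level 3: 0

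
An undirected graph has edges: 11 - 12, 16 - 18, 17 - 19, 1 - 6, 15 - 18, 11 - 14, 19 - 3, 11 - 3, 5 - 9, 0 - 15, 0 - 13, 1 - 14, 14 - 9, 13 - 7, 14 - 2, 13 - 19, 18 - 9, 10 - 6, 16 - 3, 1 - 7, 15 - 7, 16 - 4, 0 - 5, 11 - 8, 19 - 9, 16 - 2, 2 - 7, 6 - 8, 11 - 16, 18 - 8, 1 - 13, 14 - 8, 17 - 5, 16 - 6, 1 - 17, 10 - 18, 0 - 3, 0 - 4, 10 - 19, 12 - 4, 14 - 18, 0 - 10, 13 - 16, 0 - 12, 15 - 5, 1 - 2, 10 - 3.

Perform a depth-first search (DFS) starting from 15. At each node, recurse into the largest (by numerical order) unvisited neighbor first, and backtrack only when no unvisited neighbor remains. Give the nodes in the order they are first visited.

Visit 15
15 → 18
18 → 16
16 → 13
13 → 19
19 → 17
17 → 5
5 → 9
9 → 14
14 → 11
11 → 12
12 → 4
4 → 0
0 → 10
10 → 6
6 → 8
6 → 1
1 → 7
7 → 2
10 → 3

15 18 16 13 19 17 5 9 14 11 12 4 0 10 6 8 1 7 2 3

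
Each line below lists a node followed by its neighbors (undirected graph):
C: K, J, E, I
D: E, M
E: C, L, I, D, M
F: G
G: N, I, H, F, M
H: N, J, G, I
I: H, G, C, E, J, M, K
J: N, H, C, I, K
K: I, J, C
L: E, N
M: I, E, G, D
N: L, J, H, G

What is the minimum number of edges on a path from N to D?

3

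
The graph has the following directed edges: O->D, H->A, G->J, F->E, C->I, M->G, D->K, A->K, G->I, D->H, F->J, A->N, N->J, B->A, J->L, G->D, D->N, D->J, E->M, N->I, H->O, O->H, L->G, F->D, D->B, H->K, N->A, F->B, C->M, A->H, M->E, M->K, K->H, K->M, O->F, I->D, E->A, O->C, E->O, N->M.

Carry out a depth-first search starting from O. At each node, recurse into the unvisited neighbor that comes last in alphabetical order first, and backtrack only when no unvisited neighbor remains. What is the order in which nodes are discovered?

Visit O
O → H
H → K
K → M
M → G
G → J
J → L
G → I
I → D
D → N
N → A
D → B
M → E
O → F
O → C

O, H, K, M, G, J, L, I, D, N, A, B, E, F, C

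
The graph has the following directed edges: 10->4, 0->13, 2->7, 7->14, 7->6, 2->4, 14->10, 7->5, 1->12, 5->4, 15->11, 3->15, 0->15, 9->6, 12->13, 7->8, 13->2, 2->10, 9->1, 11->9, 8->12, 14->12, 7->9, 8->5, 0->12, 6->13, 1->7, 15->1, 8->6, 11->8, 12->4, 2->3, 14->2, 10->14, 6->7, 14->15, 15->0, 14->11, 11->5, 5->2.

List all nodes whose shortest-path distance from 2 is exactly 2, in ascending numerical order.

5, 6, 8, 9, 14, 15

Level 0: 2
Level 1: 3, 4, 7, 10
Level 2: 5, 6, 8, 9, 14, 15
Level 3: 0, 1, 11, 12, 13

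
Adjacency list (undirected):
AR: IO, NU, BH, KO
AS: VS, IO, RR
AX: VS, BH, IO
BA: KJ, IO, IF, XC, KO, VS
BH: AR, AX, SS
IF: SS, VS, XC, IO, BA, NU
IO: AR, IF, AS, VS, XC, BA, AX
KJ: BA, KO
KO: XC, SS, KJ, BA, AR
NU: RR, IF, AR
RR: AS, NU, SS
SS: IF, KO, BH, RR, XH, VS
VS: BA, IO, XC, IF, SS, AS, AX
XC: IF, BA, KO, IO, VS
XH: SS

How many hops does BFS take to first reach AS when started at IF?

2

Level 0: IF
Level 1: BA, IO, NU, SS, VS, XC
Level 2: AR, AS, AX, BH, KJ, KO, RR, XH
AS first appears at level 2.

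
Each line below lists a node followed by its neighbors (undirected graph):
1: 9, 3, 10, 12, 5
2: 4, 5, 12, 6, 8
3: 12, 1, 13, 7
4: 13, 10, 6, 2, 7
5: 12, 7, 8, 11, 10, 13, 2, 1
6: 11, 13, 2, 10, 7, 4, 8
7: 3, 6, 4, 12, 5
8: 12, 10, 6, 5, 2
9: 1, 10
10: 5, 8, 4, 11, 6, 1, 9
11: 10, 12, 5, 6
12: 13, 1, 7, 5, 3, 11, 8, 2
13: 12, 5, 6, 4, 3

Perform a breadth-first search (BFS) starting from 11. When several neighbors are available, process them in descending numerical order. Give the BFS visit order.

11 → 12 → 10 → 6 → 5 → 13 → 8 → 7 → 3 → 2 → 1 → 9 → 4

Visit 11; enqueue 12, 10, 6, 5 → queue [12, 10, 6, 5]
Visit 12; enqueue 13, 8, 7, 3, 2, 1 → queue [10, 6, 5, 13, 8, 7, 3, 2, 1]
Visit 10; enqueue 9, 4 → queue [6, 5, 13, 8, 7, 3, 2, 1, 9, 4]
Visit 6 → queue [5, 13, 8, 7, 3, 2, 1, 9, 4]
Visit 5 → queue [13, 8, 7, 3, 2, 1, 9, 4]
Visit 13 → queue [8, 7, 3, 2, 1, 9, 4]
Visit 8 → queue [7, 3, 2, 1, 9, 4]
Visit 7 → queue [3, 2, 1, 9, 4]
Visit 3 → queue [2, 1, 9, 4]
Visit 2 → queue [1, 9, 4]
Visit 1 → queue [9, 4]
Visit 9 → queue [4]
Visit 4 → queue []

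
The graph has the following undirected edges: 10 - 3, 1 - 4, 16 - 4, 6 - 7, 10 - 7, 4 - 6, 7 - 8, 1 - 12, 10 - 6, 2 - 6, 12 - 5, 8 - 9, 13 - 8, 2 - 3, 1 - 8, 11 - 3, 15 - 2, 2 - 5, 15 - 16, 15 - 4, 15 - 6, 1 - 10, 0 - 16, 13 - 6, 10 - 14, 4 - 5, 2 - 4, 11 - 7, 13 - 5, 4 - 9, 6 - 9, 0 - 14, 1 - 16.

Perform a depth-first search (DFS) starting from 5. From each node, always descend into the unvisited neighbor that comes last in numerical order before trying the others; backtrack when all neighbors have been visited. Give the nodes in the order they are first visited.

Visit 5
5 → 13
13 → 8
8 → 9
9 → 6
6 → 15
15 → 16
16 → 4
4 → 2
2 → 3
3 → 11
11 → 7
7 → 10
10 → 14
14 → 0
10 → 1
1 → 12

5 → 13 → 8 → 9 → 6 → 15 → 16 → 4 → 2 → 3 → 11 → 7 → 10 → 14 → 0 → 1 → 12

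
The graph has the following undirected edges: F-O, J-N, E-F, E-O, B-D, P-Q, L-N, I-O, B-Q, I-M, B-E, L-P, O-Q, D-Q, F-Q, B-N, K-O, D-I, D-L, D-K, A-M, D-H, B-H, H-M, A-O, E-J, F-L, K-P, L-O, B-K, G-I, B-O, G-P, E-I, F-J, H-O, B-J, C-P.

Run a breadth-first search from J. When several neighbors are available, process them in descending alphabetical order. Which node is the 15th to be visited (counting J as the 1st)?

M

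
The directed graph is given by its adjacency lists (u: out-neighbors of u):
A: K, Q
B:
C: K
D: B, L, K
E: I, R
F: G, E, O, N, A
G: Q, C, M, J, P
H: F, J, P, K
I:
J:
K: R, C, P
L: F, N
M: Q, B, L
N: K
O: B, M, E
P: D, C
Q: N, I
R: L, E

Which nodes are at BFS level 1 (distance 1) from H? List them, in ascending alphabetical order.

F, J, K, P

Level 0: H
Level 1: F, J, K, P
Level 2: A, C, D, E, G, N, O, R
Level 3: B, I, L, M, Q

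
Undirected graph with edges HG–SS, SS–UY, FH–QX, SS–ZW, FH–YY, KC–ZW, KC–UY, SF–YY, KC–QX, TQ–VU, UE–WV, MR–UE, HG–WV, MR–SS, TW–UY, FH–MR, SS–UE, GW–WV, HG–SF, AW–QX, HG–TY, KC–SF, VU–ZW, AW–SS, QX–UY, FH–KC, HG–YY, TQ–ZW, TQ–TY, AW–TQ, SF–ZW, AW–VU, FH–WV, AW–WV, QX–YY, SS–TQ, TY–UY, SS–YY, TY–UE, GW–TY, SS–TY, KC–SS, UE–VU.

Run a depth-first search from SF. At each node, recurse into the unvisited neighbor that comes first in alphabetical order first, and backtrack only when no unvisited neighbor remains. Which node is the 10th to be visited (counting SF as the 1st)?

TY

Visit SF
SF → HG
HG → SS
SS → AW
AW → QX
QX → FH
FH → KC
KC → UY
UY → TW
UY → TY
TY → GW
GW → WV
WV → UE
UE → MR
UE → VU
VU → TQ
TQ → ZW
FH → YY

Visit order: SF, HG, SS, AW, QX, FH, KC, UY, TW, TY, GW, WV, UE, MR, VU, TQ, ZW, YY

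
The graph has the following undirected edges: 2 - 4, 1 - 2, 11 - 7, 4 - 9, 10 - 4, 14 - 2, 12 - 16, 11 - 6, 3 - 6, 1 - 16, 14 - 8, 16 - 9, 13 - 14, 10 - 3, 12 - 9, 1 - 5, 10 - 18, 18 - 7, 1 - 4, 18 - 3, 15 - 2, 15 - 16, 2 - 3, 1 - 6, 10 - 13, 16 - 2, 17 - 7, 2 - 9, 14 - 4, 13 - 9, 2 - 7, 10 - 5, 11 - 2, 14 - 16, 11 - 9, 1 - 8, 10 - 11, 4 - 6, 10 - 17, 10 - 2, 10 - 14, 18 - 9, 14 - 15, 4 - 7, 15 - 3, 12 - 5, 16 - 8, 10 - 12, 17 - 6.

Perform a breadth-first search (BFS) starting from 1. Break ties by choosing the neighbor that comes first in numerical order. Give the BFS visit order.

1, 2, 4, 5, 6, 8, 16, 3, 7, 9, 10, 11, 14, 15, 12, 17, 18, 13

Visit 1; enqueue 2, 4, 5, 6, 8, 16 → queue [2, 4, 5, 6, 8, 16]
Visit 2; enqueue 3, 7, 9, 10, 11, 14, 15 → queue [4, 5, 6, 8, 16, 3, 7, 9, 10, 11, 14, 15]
Visit 4 → queue [5, 6, 8, 16, 3, 7, 9, 10, 11, 14, 15]
Visit 5; enqueue 12 → queue [6, 8, 16, 3, 7, 9, 10, 11, 14, 15, 12]
Visit 6; enqueue 17 → queue [8, 16, 3, 7, 9, 10, 11, 14, 15, 12, 17]
Visit 8 → queue [16, 3, 7, 9, 10, 11, 14, 15, 12, 17]
Visit 16 → queue [3, 7, 9, 10, 11, 14, 15, 12, 17]
Visit 3; enqueue 18 → queue [7, 9, 10, 11, 14, 15, 12, 17, 18]
Visit 7 → queue [9, 10, 11, 14, 15, 12, 17, 18]
Visit 9; enqueue 13 → queue [10, 11, 14, 15, 12, 17, 18, 13]
Visit 10 → queue [11, 14, 15, 12, 17, 18, 13]
Visit 11 → queue [14, 15, 12, 17, 18, 13]
Visit 14 → queue [15, 12, 17, 18, 13]
Visit 15 → queue [12, 17, 18, 13]
Visit 12 → queue [17, 18, 13]
Visit 17 → queue [18, 13]
Visit 18 → queue [13]
Visit 13 → queue []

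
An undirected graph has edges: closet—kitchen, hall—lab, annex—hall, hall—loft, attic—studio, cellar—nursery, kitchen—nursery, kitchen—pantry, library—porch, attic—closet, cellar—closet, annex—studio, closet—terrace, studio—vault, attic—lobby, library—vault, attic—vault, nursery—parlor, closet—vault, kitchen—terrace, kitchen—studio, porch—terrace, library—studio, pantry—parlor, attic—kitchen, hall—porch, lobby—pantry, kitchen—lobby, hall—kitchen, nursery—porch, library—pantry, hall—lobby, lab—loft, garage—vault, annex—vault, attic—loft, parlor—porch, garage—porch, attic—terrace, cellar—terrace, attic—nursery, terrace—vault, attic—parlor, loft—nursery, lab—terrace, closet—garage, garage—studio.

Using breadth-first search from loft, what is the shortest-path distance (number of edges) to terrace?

2

Level 0: loft
Level 1: attic, hall, lab, nursery
Level 2: annex, cellar, closet, kitchen, lobby, parlor, porch, studio, terrace, vault
Level 3: garage, library, pantry
terrace first appears at level 2.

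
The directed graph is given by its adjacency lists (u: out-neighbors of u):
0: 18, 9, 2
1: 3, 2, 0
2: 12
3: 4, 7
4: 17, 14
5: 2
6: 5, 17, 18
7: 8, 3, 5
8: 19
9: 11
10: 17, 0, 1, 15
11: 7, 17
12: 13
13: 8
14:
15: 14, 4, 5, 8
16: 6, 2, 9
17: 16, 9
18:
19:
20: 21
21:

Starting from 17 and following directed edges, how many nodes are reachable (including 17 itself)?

16

BFS from 17 visits: 17, 9, 16, 11, 2, 6, 7, 12, 5, 18, 3, 8, 13, 4, 19, 14
Reachable nodes: 16 of 22 total.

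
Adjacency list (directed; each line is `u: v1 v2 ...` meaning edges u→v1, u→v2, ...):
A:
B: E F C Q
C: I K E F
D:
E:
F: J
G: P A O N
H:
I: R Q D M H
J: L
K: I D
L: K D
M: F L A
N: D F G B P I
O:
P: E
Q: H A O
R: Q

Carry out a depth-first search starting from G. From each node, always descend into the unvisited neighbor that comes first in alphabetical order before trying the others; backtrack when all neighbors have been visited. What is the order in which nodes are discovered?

Visit G
G → A
G → N
N → B
B → C
C → E
C → F
F → J
J → L
L → D
L → K
K → I
I → H
I → M
I → Q
Q → O
I → R
N → P

G A N B C E F J L D K I H M Q O R P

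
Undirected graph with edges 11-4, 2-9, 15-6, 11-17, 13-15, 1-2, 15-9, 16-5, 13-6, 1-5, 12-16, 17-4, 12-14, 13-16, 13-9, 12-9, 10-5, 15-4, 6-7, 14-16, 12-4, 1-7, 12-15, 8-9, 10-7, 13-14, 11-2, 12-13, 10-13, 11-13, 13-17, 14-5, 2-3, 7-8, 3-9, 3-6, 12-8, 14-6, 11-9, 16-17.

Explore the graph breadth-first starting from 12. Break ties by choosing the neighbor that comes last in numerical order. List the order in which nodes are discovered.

12, 16, 15, 14, 13, 9, 8, 4, 17, 5, 6, 11, 10, 3, 2, 7, 1

Visit 12; enqueue 16, 15, 14, 13, 9, 8, 4 → queue [16, 15, 14, 13, 9, 8, 4]
Visit 16; enqueue 17, 5 → queue [15, 14, 13, 9, 8, 4, 17, 5]
Visit 15; enqueue 6 → queue [14, 13, 9, 8, 4, 17, 5, 6]
Visit 14 → queue [13, 9, 8, 4, 17, 5, 6]
Visit 13; enqueue 11, 10 → queue [9, 8, 4, 17, 5, 6, 11, 10]
Visit 9; enqueue 3, 2 → queue [8, 4, 17, 5, 6, 11, 10, 3, 2]
Visit 8; enqueue 7 → queue [4, 17, 5, 6, 11, 10, 3, 2, 7]
Visit 4 → queue [17, 5, 6, 11, 10, 3, 2, 7]
Visit 17 → queue [5, 6, 11, 10, 3, 2, 7]
Visit 5; enqueue 1 → queue [6, 11, 10, 3, 2, 7, 1]
Visit 6 → queue [11, 10, 3, 2, 7, 1]
Visit 11 → queue [10, 3, 2, 7, 1]
Visit 10 → queue [3, 2, 7, 1]
Visit 3 → queue [2, 7, 1]
Visit 2 → queue [7, 1]
Visit 7 → queue [1]
Visit 1 → queue []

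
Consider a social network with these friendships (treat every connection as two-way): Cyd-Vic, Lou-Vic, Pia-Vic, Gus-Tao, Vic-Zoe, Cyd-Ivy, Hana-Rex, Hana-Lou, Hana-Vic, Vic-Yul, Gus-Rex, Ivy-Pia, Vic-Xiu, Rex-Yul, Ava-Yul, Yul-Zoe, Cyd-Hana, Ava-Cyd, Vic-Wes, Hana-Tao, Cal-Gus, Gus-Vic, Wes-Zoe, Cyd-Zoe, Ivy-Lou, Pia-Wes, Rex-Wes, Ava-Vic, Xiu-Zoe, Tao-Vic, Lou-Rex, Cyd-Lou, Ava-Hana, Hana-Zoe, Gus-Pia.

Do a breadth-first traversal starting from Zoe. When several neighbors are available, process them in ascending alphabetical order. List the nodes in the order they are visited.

Visit Zoe; enqueue Cyd, Hana, Vic, Wes, Xiu, Yul → queue [Cyd, Hana, Vic, Wes, Xiu, Yul]
Visit Cyd; enqueue Ava, Ivy, Lou → queue [Hana, Vic, Wes, Xiu, Yul, Ava, Ivy, Lou]
Visit Hana; enqueue Rex, Tao → queue [Vic, Wes, Xiu, Yul, Ava, Ivy, Lou, Rex, Tao]
Visit Vic; enqueue Gus, Pia → queue [Wes, Xiu, Yul, Ava, Ivy, Lou, Rex, Tao, Gus, Pia]
Visit Wes → queue [Xiu, Yul, Ava, Ivy, Lou, Rex, Tao, Gus, Pia]
Visit Xiu → queue [Yul, Ava, Ivy, Lou, Rex, Tao, Gus, Pia]
Visit Yul → queue [Ava, Ivy, Lou, Rex, Tao, Gus, Pia]
Visit Ava → queue [Ivy, Lou, Rex, Tao, Gus, Pia]
Visit Ivy → queue [Lou, Rex, Tao, Gus, Pia]
Visit Lou → queue [Rex, Tao, Gus, Pia]
Visit Rex → queue [Tao, Gus, Pia]
Visit Tao → queue [Gus, Pia]
Visit Gus; enqueue Cal → queue [Pia, Cal]
Visit Pia → queue [Cal]
Visit Cal → queue []

Zoe, Cyd, Hana, Vic, Wes, Xiu, Yul, Ava, Ivy, Lou, Rex, Tao, Gus, Pia, Cal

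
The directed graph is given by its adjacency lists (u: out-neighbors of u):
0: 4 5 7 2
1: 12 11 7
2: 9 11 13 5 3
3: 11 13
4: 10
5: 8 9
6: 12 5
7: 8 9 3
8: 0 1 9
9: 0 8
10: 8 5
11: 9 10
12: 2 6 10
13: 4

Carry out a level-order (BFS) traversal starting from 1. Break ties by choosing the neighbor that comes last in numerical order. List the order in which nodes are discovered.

1 12 11 7 10 6 2 9 8 3 5 13 0 4

Visit 1; enqueue 12, 11, 7 → queue [12, 11, 7]
Visit 12; enqueue 10, 6, 2 → queue [11, 7, 10, 6, 2]
Visit 11; enqueue 9 → queue [7, 10, 6, 2, 9]
Visit 7; enqueue 8, 3 → queue [10, 6, 2, 9, 8, 3]
Visit 10; enqueue 5 → queue [6, 2, 9, 8, 3, 5]
Visit 6 → queue [2, 9, 8, 3, 5]
Visit 2; enqueue 13 → queue [9, 8, 3, 5, 13]
Visit 9; enqueue 0 → queue [8, 3, 5, 13, 0]
Visit 8 → queue [3, 5, 13, 0]
Visit 3 → queue [5, 13, 0]
Visit 5 → queue [13, 0]
Visit 13; enqueue 4 → queue [0, 4]
Visit 0 → queue [4]
Visit 4 → queue []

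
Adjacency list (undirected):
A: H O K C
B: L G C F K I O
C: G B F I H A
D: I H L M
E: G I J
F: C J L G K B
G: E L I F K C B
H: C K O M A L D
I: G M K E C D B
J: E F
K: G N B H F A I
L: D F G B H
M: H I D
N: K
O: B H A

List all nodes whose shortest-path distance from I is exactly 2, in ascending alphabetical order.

A, F, H, J, L, N, O

Level 0: I
Level 1: B, C, D, E, G, K, M
Level 2: A, F, H, J, L, N, O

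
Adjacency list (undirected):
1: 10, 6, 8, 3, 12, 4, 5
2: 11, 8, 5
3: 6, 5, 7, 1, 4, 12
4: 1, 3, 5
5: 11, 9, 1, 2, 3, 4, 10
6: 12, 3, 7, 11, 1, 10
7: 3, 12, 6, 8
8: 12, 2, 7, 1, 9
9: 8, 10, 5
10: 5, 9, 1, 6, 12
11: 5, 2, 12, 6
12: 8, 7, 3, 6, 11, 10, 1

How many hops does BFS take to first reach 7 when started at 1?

Level 0: 1
Level 1: 3, 4, 5, 6, 8, 10, 12
Level 2: 2, 7, 9, 11
7 first appears at level 2.

2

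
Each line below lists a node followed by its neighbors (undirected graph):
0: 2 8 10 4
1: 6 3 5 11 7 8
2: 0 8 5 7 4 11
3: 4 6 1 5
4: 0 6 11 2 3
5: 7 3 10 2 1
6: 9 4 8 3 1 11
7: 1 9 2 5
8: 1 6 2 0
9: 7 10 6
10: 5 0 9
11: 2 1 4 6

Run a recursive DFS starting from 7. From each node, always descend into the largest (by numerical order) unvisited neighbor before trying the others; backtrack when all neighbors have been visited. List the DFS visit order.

7 9 10 5 3 6 11 4 2 8 1 0

Visit 7
7 → 9
9 → 10
10 → 5
5 → 3
3 → 6
6 → 11
11 → 4
4 → 2
2 → 8
8 → 1
8 → 0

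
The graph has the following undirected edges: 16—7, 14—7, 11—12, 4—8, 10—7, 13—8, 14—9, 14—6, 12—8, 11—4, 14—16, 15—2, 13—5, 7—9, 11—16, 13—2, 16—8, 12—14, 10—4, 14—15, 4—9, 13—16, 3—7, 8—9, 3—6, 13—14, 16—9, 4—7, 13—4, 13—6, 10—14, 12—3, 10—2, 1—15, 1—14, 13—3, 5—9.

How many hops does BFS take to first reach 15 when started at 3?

3

Level 0: 3
Level 1: 6, 7, 12, 13
Level 2: 2, 4, 5, 8, 9, 10, 11, 14, 16
Level 3: 1, 15
15 first appears at level 3.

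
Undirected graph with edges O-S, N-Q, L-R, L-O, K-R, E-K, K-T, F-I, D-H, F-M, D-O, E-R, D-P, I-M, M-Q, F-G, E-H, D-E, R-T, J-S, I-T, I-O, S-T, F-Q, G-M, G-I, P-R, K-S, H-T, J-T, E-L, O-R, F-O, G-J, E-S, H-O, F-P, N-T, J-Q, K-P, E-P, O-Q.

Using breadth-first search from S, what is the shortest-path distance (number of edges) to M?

3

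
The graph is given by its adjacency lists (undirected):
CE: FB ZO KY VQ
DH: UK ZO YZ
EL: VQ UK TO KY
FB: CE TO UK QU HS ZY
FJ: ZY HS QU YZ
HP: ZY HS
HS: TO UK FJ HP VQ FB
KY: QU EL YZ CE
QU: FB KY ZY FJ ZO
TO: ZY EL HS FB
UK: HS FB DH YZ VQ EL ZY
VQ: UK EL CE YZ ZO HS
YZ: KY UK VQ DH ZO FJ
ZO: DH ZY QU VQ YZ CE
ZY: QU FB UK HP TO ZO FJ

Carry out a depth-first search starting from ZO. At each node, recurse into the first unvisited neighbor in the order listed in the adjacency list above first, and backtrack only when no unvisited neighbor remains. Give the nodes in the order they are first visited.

ZO → DH → UK → HS → TO → ZY → QU → FB → CE → KY → EL → VQ → YZ → FJ → HP

Visit ZO
ZO → DH
DH → UK
UK → HS
HS → TO
TO → ZY
ZY → QU
QU → FB
FB → CE
CE → KY
KY → EL
EL → VQ
VQ → YZ
YZ → FJ
ZY → HP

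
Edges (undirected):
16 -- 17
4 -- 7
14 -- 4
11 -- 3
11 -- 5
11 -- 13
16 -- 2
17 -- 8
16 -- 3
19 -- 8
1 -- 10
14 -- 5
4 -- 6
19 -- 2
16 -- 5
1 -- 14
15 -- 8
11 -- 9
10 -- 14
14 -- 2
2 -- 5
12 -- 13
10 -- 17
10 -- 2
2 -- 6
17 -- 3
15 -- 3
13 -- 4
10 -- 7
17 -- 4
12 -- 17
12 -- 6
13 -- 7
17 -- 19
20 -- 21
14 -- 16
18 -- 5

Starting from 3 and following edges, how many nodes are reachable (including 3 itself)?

19

BFS from 3 visits: 3, 11, 15, 16, 17, 5, 9, 13, 8, 2, 14, 4, 10, 12, 19, 18, 7, 6, 1
Reachable nodes: 19 of 21 total.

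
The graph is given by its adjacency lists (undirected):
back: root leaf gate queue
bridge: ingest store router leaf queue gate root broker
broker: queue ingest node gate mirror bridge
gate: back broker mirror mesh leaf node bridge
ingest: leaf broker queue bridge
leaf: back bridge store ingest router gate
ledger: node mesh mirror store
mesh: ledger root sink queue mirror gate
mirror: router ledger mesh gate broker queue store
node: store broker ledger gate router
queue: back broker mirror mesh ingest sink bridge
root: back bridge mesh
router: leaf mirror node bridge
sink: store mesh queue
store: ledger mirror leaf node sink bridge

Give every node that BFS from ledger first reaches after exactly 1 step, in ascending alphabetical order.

mesh, mirror, node, store

Level 0: ledger
Level 1: mesh, mirror, node, store
Level 2: bridge, broker, gate, leaf, queue, root, router, sink
Level 3: back, ingest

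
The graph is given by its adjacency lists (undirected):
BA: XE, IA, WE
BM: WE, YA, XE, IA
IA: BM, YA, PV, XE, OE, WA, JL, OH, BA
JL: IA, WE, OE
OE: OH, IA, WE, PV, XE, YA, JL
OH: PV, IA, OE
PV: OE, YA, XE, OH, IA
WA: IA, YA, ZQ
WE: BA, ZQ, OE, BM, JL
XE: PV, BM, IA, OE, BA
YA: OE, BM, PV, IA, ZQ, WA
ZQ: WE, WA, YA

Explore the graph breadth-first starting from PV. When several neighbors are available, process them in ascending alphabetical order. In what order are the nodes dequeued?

Visit PV; enqueue IA, OE, OH, XE, YA → queue [IA, OE, OH, XE, YA]
Visit IA; enqueue BA, BM, JL, WA → queue [OE, OH, XE, YA, BA, BM, JL, WA]
Visit OE; enqueue WE → queue [OH, XE, YA, BA, BM, JL, WA, WE]
Visit OH → queue [XE, YA, BA, BM, JL, WA, WE]
Visit XE → queue [YA, BA, BM, JL, WA, WE]
Visit YA; enqueue ZQ → queue [BA, BM, JL, WA, WE, ZQ]
Visit BA → queue [BM, JL, WA, WE, ZQ]
Visit BM → queue [JL, WA, WE, ZQ]
Visit JL → queue [WA, WE, ZQ]
Visit WA → queue [WE, ZQ]
Visit WE → queue [ZQ]
Visit ZQ → queue []

PV, IA, OE, OH, XE, YA, BA, BM, JL, WA, WE, ZQ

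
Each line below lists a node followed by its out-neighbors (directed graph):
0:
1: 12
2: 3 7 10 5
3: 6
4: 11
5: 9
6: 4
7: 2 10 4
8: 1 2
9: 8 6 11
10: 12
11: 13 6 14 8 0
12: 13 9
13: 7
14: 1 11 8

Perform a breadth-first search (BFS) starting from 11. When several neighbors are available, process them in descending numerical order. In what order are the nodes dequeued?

11, 14, 13, 8, 6, 0, 1, 7, 2, 4, 12, 10, 5, 3, 9

Visit 11; enqueue 14, 13, 8, 6, 0 → queue [14, 13, 8, 6, 0]
Visit 14; enqueue 1 → queue [13, 8, 6, 0, 1]
Visit 13; enqueue 7 → queue [8, 6, 0, 1, 7]
Visit 8; enqueue 2 → queue [6, 0, 1, 7, 2]
Visit 6; enqueue 4 → queue [0, 1, 7, 2, 4]
Visit 0 → queue [1, 7, 2, 4]
Visit 1; enqueue 12 → queue [7, 2, 4, 12]
Visit 7; enqueue 10 → queue [2, 4, 12, 10]
Visit 2; enqueue 5, 3 → queue [4, 12, 10, 5, 3]
Visit 4 → queue [12, 10, 5, 3]
Visit 12; enqueue 9 → queue [10, 5, 3, 9]
Visit 10 → queue [5, 3, 9]
Visit 5 → queue [3, 9]
Visit 3 → queue [9]
Visit 9 → queue []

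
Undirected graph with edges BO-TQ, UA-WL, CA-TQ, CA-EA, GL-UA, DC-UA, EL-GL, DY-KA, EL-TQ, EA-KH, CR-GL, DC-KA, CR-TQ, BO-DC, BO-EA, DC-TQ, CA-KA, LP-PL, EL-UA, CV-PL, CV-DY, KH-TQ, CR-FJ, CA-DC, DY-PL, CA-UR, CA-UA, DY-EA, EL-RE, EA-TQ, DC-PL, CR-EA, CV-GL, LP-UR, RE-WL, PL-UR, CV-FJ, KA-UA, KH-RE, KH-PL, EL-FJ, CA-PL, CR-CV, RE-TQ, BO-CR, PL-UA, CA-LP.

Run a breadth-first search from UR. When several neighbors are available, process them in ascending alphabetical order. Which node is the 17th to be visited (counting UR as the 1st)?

Visit UR; enqueue CA, LP, PL → queue [CA, LP, PL]
Visit CA; enqueue DC, EA, KA, TQ, UA → queue [LP, PL, DC, EA, KA, TQ, UA]
Visit LP → queue [PL, DC, EA, KA, TQ, UA]
Visit PL; enqueue CV, DY, KH → queue [DC, EA, KA, TQ, UA, CV, DY, KH]
Visit DC; enqueue BO → queue [EA, KA, TQ, UA, CV, DY, KH, BO]
Visit EA; enqueue CR → queue [KA, TQ, UA, CV, DY, KH, BO, CR]
Visit KA → queue [TQ, UA, CV, DY, KH, BO, CR]
Visit TQ; enqueue EL, RE → queue [UA, CV, DY, KH, BO, CR, EL, RE]
Visit UA; enqueue GL, WL → queue [CV, DY, KH, BO, CR, EL, RE, GL, WL]
Visit CV; enqueue FJ → queue [DY, KH, BO, CR, EL, RE, GL, WL, FJ]
Visit DY → queue [KH, BO, CR, EL, RE, GL, WL, FJ]
Visit KH → queue [BO, CR, EL, RE, GL, WL, FJ]
Visit BO → queue [CR, EL, RE, GL, WL, FJ]
Visit CR → queue [EL, RE, GL, WL, FJ]
Visit EL → queue [RE, GL, WL, FJ]
Visit RE → queue [GL, WL, FJ]
Visit GL → queue [WL, FJ]
Visit WL → queue [FJ]
Visit FJ → queue []

Visit order: UR, CA, LP, PL, DC, EA, KA, TQ, UA, CV, DY, KH, BO, CR, EL, RE, GL, WL, FJ

GL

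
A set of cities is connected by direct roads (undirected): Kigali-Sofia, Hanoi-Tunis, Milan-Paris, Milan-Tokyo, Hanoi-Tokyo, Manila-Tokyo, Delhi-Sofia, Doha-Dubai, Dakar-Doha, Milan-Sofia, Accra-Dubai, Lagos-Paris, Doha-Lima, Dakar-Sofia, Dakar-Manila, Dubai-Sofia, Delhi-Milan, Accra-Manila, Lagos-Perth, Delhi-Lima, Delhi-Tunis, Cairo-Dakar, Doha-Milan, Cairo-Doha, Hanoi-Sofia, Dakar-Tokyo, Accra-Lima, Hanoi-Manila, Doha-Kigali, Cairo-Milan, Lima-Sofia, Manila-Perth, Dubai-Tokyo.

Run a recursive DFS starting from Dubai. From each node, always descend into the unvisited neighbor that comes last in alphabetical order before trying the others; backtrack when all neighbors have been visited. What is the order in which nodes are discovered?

Visit Dubai
Dubai → Tokyo
Tokyo → Milan
Milan → Sofia
Sofia → Lima
Lima → Doha
Doha → Kigali
Doha → Dakar
Dakar → Manila
Manila → Perth
Perth → Lagos
Lagos → Paris
Manila → Hanoi
Hanoi → Tunis
Tunis → Delhi
Manila → Accra
Dakar → Cairo

Dubai Tokyo Milan Sofia Lima Doha Kigali Dakar Manila Perth Lagos Paris Hanoi Tunis Delhi Accra Cairo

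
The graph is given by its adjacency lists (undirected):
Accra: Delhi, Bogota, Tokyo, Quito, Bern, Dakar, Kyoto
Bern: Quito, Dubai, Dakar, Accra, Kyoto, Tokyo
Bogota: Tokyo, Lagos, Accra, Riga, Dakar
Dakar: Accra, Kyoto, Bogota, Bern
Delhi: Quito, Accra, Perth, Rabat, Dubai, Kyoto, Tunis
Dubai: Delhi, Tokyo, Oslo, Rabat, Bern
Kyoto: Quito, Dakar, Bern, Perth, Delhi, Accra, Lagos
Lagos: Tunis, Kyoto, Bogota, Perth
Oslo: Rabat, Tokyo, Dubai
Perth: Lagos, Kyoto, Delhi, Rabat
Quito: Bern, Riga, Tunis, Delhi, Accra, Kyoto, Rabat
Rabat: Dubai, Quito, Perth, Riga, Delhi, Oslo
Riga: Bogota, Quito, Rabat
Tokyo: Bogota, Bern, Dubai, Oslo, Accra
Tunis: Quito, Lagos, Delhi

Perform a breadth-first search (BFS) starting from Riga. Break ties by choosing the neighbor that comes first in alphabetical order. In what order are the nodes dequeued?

Riga -> Bogota -> Quito -> Rabat -> Accra -> Dakar -> Lagos -> Tokyo -> Bern -> Delhi -> Kyoto -> Tunis -> Dubai -> Oslo -> Perth

Visit Riga; enqueue Bogota, Quito, Rabat → queue [Bogota, Quito, Rabat]
Visit Bogota; enqueue Accra, Dakar, Lagos, Tokyo → queue [Quito, Rabat, Accra, Dakar, Lagos, Tokyo]
Visit Quito; enqueue Bern, Delhi, Kyoto, Tunis → queue [Rabat, Accra, Dakar, Lagos, Tokyo, Bern, Delhi, Kyoto, Tunis]
Visit Rabat; enqueue Dubai, Oslo, Perth → queue [Accra, Dakar, Lagos, Tokyo, Bern, Delhi, Kyoto, Tunis, Dubai, Oslo, Perth]
Visit Accra → queue [Dakar, Lagos, Tokyo, Bern, Delhi, Kyoto, Tunis, Dubai, Oslo, Perth]
Visit Dakar → queue [Lagos, Tokyo, Bern, Delhi, Kyoto, Tunis, Dubai, Oslo, Perth]
Visit Lagos → queue [Tokyo, Bern, Delhi, Kyoto, Tunis, Dubai, Oslo, Perth]
Visit Tokyo → queue [Bern, Delhi, Kyoto, Tunis, Dubai, Oslo, Perth]
Visit Bern → queue [Delhi, Kyoto, Tunis, Dubai, Oslo, Perth]
Visit Delhi → queue [Kyoto, Tunis, Dubai, Oslo, Perth]
Visit Kyoto → queue [Tunis, Dubai, Oslo, Perth]
Visit Tunis → queue [Dubai, Oslo, Perth]
Visit Dubai → queue [Oslo, Perth]
Visit Oslo → queue [Perth]
Visit Perth → queue []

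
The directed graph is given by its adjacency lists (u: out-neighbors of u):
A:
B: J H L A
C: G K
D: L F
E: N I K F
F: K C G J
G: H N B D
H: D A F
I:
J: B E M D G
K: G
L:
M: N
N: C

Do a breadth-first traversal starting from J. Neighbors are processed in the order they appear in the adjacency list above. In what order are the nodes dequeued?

Visit J; enqueue B, E, M, D, G → queue [B, E, M, D, G]
Visit B; enqueue H, L, A → queue [E, M, D, G, H, L, A]
Visit E; enqueue N, I, K, F → queue [M, D, G, H, L, A, N, I, K, F]
Visit M → queue [D, G, H, L, A, N, I, K, F]
Visit D → queue [G, H, L, A, N, I, K, F]
Visit G → queue [H, L, A, N, I, K, F]
Visit H → queue [L, A, N, I, K, F]
Visit L → queue [A, N, I, K, F]
Visit A → queue [N, I, K, F]
Visit N; enqueue C → queue [I, K, F, C]
Visit I → queue [K, F, C]
Visit K → queue [F, C]
Visit F → queue [C]
Visit C → queue []

J → B → E → M → D → G → H → L → A → N → I → K → F → C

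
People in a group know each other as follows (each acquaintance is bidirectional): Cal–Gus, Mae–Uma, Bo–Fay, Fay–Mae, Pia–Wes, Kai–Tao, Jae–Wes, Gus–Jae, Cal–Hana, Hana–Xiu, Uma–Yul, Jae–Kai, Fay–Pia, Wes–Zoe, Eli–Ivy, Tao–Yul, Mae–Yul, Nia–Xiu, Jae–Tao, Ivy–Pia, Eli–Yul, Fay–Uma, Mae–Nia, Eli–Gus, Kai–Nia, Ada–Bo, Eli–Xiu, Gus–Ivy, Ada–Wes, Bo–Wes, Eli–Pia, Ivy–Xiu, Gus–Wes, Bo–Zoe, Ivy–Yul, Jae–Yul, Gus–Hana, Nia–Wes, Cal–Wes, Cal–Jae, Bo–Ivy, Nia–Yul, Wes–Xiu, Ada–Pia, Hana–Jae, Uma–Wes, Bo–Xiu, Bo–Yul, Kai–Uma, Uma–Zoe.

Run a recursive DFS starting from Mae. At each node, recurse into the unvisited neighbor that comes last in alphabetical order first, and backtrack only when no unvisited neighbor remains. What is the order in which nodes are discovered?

Visit Mae
Mae → Yul
Yul → Uma
Uma → Zoe
Zoe → Wes
Wes → Xiu
Xiu → Nia
Nia → Kai
Kai → Tao
Tao → Jae
Jae → Hana
Hana → Gus
Gus → Ivy
Ivy → Pia
Pia → Fay
Fay → Bo
Bo → Ada
Pia → Eli
Gus → Cal

Mae, Yul, Uma, Zoe, Wes, Xiu, Nia, Kai, Tao, Jae, Hana, Gus, Ivy, Pia, Fay, Bo, Ada, Eli, Cal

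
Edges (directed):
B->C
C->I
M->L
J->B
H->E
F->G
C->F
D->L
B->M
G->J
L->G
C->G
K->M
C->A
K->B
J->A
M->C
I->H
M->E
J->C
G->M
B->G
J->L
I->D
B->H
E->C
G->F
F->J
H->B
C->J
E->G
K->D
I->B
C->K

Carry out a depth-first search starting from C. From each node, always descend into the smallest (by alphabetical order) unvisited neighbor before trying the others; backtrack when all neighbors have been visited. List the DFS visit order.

Visit C
C → A
C → F
F → G
G → J
J → B
B → H
H → E
B → M
M → L
C → I
I → D
C → K

C, A, F, G, J, B, H, E, M, L, I, D, K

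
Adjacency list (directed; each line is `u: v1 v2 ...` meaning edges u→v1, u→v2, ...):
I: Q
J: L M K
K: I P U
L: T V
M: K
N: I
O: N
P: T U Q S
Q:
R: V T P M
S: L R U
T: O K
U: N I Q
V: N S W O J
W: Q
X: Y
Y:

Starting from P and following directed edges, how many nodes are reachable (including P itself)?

BFS from P visits: P, U, T, S, Q, N, I, O, K, R, L, V, M, W, J
Reachable nodes: 15 of 17 total.

15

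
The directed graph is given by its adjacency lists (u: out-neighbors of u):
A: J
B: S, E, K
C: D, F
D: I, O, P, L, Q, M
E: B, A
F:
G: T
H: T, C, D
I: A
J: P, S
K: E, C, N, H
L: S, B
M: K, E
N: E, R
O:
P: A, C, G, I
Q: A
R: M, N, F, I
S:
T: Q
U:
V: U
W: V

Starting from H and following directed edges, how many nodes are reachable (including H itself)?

BFS from H visits: H, T, D, C, Q, P, O, M, L, I, F, A, G, K, E, S, B, J, N, R
Reachable nodes: 20 of 23 total.

20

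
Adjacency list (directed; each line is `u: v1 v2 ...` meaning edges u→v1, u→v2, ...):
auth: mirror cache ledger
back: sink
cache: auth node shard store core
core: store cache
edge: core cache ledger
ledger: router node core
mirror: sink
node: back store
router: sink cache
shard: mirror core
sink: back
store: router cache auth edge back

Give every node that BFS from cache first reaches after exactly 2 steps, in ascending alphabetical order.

Level 0: cache
Level 1: auth, core, node, shard, store
Level 2: back, edge, ledger, mirror, router
Level 3: sink

back, edge, ledger, mirror, router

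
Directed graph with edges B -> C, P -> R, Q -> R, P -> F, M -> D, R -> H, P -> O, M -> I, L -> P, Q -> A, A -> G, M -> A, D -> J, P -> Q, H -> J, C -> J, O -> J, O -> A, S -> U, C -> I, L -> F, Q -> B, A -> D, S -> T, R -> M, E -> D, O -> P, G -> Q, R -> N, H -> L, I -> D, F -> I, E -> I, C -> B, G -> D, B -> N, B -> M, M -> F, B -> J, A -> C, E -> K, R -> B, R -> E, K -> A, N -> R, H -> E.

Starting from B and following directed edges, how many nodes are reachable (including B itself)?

BFS from B visits: B, C, J, M, N, I, A, D, F, R, G, E, H, Q, K, L, P, O
Reachable nodes: 18 of 21 total.

18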